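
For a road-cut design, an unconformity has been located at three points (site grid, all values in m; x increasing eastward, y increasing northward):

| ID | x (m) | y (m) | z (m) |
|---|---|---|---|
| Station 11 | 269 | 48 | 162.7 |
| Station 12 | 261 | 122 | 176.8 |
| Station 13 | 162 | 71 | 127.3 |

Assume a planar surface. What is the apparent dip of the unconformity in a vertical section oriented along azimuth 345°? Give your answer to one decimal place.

7.1°

Let the plane be z = a·x + b·y + c.
Station 12−Station 11: −8a + 74b = 14.1;  Station 13−Station 11: −107a + 23b = −35.4.
Solving gives a = 0.38064, b = 0.23169.
Unit vector along 345° is (sin 345°, cos 345°) = (-0.2588, 0.9659).
Slope in that direction = a·(-0.2588) + b·(0.9659) = 0.12528.
Apparent dip = arctan|0.12528| = 7.1° (true dip is 24.0°, so apparent ≤ true as expected).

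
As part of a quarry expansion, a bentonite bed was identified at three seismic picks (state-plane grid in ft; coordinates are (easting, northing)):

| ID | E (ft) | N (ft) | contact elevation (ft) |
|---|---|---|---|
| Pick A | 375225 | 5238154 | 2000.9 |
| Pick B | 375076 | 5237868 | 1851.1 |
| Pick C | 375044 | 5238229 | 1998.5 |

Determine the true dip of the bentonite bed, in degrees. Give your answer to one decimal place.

25.0°

Let the plane be z = a·E + b·N + c.
Pick B−Pick A: −149a − 286b = −149.8;  Pick C−Pick A: −181a + 75b = −2.4.
Solving gives a = 0.18941, b = 0.42510.
Gradient magnitude |∇z| = √(a² + b²) = √(0.03587 + 0.18071) = 0.46539.
True dip = arctan(0.46539) = 25.0°, dipping toward SSW (azimuth ≈ 204°).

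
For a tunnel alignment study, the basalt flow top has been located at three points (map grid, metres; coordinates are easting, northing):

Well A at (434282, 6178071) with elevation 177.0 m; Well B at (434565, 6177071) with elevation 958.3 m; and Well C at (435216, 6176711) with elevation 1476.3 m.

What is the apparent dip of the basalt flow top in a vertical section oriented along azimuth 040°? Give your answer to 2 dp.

Let the plane be z = a·easting + b·northing + c.
Well B−Well A: 283a − 1000b = 781.3;  Well C−Well A: 934a − 1360b = 1299.3.
Solving gives a = 0.43111, b = −0.65930.
Unit vector along 040° is (sin 40°, cos 40°) = (0.6428, 0.7660).
Slope in that direction = a·(0.6428) + b·(0.7660) = −0.22794.
Apparent dip = arctan|0.22794| = 12.84° (true dip is 38.2°, so apparent ≤ true as expected).

12.84°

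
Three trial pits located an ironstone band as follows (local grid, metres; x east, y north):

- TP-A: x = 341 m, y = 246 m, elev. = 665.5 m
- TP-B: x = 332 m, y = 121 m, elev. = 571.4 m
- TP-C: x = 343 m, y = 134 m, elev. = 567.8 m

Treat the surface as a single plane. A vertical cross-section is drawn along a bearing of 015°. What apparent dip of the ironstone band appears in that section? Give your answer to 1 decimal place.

25.4°

Two edge vectors: TP-A→TP-B = (-9, -125, -94.1), TP-A→TP-C = (2, -112, -97.7).
Normal n = (TP-A→TP-B) × (TP-A→TP-C) = (1673.3, -1067.5, 1258).
So ∂z/∂x = −n_x/n_z = −1.33013 and ∂z/∂y = −n_y/n_z = 0.84857.
Unit vector along 015° is (sin 15°, cos 15°) = (0.2588, 0.9659).
Slope in that direction = a·(0.2588) + b·(0.9659) = 0.47539.
Apparent dip = arctan|0.47539| = 25.4° (true dip is 57.6°, so apparent ≤ true as expected).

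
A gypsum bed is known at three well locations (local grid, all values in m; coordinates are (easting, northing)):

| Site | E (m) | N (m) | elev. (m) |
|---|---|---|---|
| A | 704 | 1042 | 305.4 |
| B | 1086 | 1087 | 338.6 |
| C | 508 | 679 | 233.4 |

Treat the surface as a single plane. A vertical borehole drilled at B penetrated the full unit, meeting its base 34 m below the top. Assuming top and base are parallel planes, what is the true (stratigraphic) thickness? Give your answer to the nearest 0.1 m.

33.5 m

Two edge vectors: A→B = (382, 45, 33.2), A→C = (-196, -363, -72).
Normal n = (A→B) × (A→C) = (8811.6, 20996.8, -129846).
So ∂z/∂E = −n_x/n_z = 0.06786 and ∂z/∂N = −n_y/n_z = 0.16171.
|∇z| = √(a²+b²) = 0.17537, so dip δ = arctan(0.17537) = 9.95°.
True thickness = vertical thickness × cos δ = 34 × cos 9.95° = 33.5 m.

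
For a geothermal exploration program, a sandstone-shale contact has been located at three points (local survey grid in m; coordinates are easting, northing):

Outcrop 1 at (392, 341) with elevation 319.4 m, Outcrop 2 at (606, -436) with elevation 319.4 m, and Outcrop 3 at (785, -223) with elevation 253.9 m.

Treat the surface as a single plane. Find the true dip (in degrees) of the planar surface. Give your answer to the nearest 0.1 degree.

16.0°

Two edge vectors: Outcrop 1→Outcrop 2 = (214, -777, 0), Outcrop 1→Outcrop 3 = (393, -564, -65.5).
Normal n = (Outcrop 1→Outcrop 2) × (Outcrop 1→Outcrop 3) = (50893.5, 14017, 184665).
So ∂z/∂easting = −n_x/n_z = −0.27560 and ∂z/∂northing = −n_y/n_z = −0.07591.
Gradient magnitude |∇z| = √(a² + b²) = √(0.07595 + 0.00576) = 0.28586.
True dip = arctan(0.28586) = 16.0°, dipping toward ENE (azimuth ≈ 075°).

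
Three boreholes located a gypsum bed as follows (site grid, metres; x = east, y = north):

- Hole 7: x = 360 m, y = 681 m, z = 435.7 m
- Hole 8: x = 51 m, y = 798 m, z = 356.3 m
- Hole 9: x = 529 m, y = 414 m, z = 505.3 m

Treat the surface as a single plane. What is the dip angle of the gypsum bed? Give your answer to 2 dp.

Two edge vectors: Hole 7→Hole 8 = (-309, 117, -79.4), Hole 7→Hole 9 = (169, -267, 69.6).
Normal n = (Hole 7→Hole 8) × (Hole 7→Hole 9) = (-13056.6, 8087.8, 62730).
So ∂z/∂x = −n_x/n_z = 0.20814 and ∂z/∂y = −n_y/n_z = −0.12893.
Gradient magnitude |∇z| = √(a² + b²) = √(0.04332 + 0.01662) = 0.24484.
True dip = arctan(0.24484) = 13.76°, dipping toward WNW (azimuth ≈ 302°).

13.76°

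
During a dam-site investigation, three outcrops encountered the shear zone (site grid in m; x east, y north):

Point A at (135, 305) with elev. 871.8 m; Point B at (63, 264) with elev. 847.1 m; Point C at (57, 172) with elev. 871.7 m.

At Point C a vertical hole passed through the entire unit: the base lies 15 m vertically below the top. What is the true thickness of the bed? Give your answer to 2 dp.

12.89 m

Let the plane be z = a·x + b·y + c.
Point B−Point A: −72a − 41b = −24.7;  Point C−Point A: −78a − 133b = −0.1.
Solving gives a = 0.51442, b = −0.30094.
|∇z| = √(a²+b²) = 0.59598, so dip δ = arctan(0.59598) = 30.79°.
True thickness = vertical thickness × cos δ = 15 × cos 30.79° = 12.89 m.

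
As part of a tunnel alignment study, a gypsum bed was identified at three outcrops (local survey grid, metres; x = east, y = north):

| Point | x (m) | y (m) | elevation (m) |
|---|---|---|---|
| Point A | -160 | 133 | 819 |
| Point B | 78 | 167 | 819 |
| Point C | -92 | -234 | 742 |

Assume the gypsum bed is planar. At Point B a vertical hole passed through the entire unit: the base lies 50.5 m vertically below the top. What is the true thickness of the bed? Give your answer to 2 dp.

Two edge vectors: Point A→Point B = (238, 34, 0), Point A→Point C = (68, -367, -77).
Normal n = (Point A→Point B) × (Point A→Point C) = (-2618, 18326, -89658).
So ∂z/∂x = −n_x/n_z = −0.02920 and ∂z/∂y = −n_y/n_z = 0.20440.
|∇z| = √(a²+b²) = 0.20647, so dip δ = arctan(0.20647) = 11.67°.
True thickness = vertical thickness × cos δ = 50.5 × cos 11.67° = 49.46 m.

49.46 m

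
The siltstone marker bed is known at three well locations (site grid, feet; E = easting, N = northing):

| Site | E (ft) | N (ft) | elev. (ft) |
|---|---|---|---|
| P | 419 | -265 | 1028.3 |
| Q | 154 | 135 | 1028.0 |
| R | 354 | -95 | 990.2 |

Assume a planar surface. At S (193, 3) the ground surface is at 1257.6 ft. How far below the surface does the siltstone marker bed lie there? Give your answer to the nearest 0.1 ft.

190.9 ft

Two edge vectors: P→Q = (-265, 400, -0.3), P→R = (-65, 170, -38.1).
Normal n = (P→Q) × (P→R) = (-15189, -10077, -19050).
So ∂z/∂E = −n_x/n_z = −0.79732 and ∂z/∂N = −n_y/n_z = −0.52898.
Intercept c from P: 1028.3 + 334.08 − 140.18 = 1222.20.
At (193, 3): z_contact = −153.88 − 1.59 + 1222.20 = 1066.73 ft.
Depth below ground = 1257.6 − 1066.73 = 190.9 ft.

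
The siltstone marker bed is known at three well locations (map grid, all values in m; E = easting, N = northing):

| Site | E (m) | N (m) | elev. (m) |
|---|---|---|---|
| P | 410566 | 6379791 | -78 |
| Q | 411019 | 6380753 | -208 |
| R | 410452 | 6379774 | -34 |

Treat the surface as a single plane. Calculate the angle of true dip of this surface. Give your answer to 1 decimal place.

Two edge vectors: P→Q = (453, 962, -130), P→R = (-114, -17, 44).
Normal n = (P→Q) × (P→R) = (40118, -5112, 101967).
So ∂z/∂E = −n_x/n_z = −0.39344 and ∂z/∂N = −n_y/n_z = 0.05013.
Gradient magnitude |∇z| = √(a² + b²) = √(0.15480 + 0.00251) = 0.39662.
True dip = arctan(0.39662) = 21.6°, dipping toward E (azimuth ≈ 097°).

21.6°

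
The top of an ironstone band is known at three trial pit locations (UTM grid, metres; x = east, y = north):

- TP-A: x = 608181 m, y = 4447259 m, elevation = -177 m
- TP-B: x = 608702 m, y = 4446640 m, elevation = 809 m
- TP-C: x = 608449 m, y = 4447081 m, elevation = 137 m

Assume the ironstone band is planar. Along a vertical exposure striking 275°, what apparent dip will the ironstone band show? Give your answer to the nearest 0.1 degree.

20.6°

Let the plane be z = a·x + b·y + c.
TP-B−TP-A: 521a − 619b = 986;  TP-C−TP-A: 268a − 178b = 314.
Solving gives a = 0.25778, b = −1.37592.
Unit vector along 275° is (sin 275°, cos 275°) = (-0.9962, 0.0872).
Slope in that direction = a·(-0.9962) + b·(0.0872) = −0.37672.
Apparent dip = arctan|0.37672| = 20.6° (true dip is 54.5°, so apparent ≤ true as expected).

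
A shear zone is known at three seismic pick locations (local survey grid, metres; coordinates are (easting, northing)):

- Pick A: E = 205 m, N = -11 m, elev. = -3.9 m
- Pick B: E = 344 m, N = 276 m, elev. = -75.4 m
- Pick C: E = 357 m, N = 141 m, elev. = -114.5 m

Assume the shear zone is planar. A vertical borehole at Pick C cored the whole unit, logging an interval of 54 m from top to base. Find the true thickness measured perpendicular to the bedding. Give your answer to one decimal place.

39.2 m

Let the plane be z = a·E + b·N + c.
Pick B−Pick A: 139a + 287b = −71.5;  Pick C−Pick A: 152a + 152b = −110.6.
Solving gives a = −0.92791, b = 0.20028.
|∇z| = √(a²+b²) = 0.94927, so dip δ = arctan(0.94927) = 43.51°.
True thickness = vertical thickness × cos δ = 54 × cos 43.51° = 39.2 m.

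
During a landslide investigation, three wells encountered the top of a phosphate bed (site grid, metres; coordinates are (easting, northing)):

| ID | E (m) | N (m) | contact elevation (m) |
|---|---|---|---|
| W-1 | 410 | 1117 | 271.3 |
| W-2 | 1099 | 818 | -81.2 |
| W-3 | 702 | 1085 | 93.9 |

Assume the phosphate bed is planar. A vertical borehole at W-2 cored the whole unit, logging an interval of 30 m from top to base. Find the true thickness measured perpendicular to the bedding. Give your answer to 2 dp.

24.52 m

Let the plane be z = a·E + b·N + c.
W-2−W-1: 689a − 299b = −352.5;  W-3−W-1: 292a − 32b = −177.4.
Solving gives a = −0.63994, b = −0.29572.
|∇z| = √(a²+b²) = 0.70496, so dip δ = arctan(0.70496) = 35.18°.
True thickness = vertical thickness × cos δ = 30 × cos 35.18° = 24.52 m.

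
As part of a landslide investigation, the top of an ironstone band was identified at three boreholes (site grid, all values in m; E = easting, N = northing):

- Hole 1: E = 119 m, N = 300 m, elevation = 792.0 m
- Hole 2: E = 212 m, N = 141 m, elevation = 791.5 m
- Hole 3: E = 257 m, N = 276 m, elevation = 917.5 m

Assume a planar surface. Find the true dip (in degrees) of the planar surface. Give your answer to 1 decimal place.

Let the plane be z = a·E + b·N + c.
Hole 2−Hole 1: 93a − 159b = −0.5;  Hole 3−Hole 1: 138a − 24b = 125.5.
Solving gives a = 1.01301, b = 0.59566.
Gradient magnitude |∇z| = √(a² + b²) = √(1.02620 + 0.35481) = 1.17516.
True dip = arctan(1.17516) = 49.6°, dipping toward WSW (azimuth ≈ 240°).

49.6°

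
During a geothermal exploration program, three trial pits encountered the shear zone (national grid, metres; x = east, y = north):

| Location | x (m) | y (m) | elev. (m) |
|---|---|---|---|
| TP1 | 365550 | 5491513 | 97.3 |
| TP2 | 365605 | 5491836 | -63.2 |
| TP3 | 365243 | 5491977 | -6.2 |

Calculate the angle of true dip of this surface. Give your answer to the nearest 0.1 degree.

28.8°

Let the plane be z = a·x + b·y + c.
TP2−TP1: 55a + 323b = −160.5;  TP3−TP1: −307a + 464b = −103.5.
Solving gives a = −0.32917, b = −0.44085.
Gradient magnitude |∇z| = √(a² + b²) = √(0.10835 + 0.19435) = 0.55019.
True dip = arctan(0.55019) = 28.8°, dipping toward NE (azimuth ≈ 037°).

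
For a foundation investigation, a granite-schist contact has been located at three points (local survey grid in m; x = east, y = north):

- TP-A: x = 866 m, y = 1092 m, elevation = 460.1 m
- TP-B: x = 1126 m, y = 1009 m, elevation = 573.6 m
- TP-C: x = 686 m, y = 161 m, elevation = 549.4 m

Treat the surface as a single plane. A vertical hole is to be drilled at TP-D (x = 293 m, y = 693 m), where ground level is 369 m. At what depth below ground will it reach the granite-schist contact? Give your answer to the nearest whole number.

Let the plane be z = a·x + b·y + c.
TP-B−TP-A: 260a − 83b = 113.5;  TP-C−TP-A: −180a − 931b = 89.3.
Solving gives a = 0.38232, b = −0.16984.
Then c = 460.1 − a·866 − b·1092 = 314.47.
At (293, 693): z_contact = 112.0 − 117.7 + 314.47 = 308.8 m.
Depth below ground = 369 − 308.8 = 60 m.

60 m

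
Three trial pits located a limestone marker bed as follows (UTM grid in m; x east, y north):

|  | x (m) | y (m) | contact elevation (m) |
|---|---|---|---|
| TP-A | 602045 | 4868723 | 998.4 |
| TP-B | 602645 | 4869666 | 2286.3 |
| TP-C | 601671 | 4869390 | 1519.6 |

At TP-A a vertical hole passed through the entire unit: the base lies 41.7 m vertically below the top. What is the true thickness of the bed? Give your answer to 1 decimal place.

Let the plane be z = a·x + b·y + c.
TP-B−TP-A: 600a + 943b = 1287.9;  TP-C−TP-A: −374a + 667b = 521.2.
Solving gives a = 0.48817, b = 1.05514.
|∇z| = √(a²+b²) = 1.16260, so dip δ = arctan(1.16260) = 49.30°.
True thickness = vertical thickness × cos δ = 41.7 × cos 49.30° = 27.2 m.

27.2 m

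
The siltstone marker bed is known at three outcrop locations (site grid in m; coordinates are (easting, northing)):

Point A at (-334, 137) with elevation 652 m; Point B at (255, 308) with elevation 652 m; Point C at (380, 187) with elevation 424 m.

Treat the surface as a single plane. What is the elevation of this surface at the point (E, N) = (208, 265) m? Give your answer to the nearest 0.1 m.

Two edge vectors: Point A→Point B = (589, 171, 0), Point A→Point C = (714, 50, -228).
Normal n = (Point A→Point B) × (Point A→Point C) = (-38988, 134292, -92644).
So ∂z/∂E = −n_x/n_z = −0.42084 and ∂z/∂N = −n_y/n_z = 1.44955.
Intercept c from Point A: 652 − 140.56 − 198.59 = 312.85.
At (208, 265): z = −87.5 + 384.1 + 312.85 = 609.4 m.

609.4 m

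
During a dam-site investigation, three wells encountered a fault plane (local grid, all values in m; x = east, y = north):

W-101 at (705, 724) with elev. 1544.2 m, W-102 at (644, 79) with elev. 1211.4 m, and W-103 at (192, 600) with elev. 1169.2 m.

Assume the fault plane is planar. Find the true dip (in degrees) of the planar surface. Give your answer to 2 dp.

Two edge vectors: W-101→W-102 = (-61, -645, -332.8), W-101→W-103 = (-513, -124, -375).
Normal n = (W-101→W-102) × (W-101→W-103) = (200607.8, 147851.4, -323321).
So ∂z/∂x = −n_x/n_z = 0.62046 and ∂z/∂y = −n_y/n_z = 0.45729.
Gradient magnitude |∇z| = √(a² + b²) = √(0.38497 + 0.20911) = 0.77077.
True dip = arctan(0.77077) = 37.62°, dipping toward SW (azimuth ≈ 234°).

37.62°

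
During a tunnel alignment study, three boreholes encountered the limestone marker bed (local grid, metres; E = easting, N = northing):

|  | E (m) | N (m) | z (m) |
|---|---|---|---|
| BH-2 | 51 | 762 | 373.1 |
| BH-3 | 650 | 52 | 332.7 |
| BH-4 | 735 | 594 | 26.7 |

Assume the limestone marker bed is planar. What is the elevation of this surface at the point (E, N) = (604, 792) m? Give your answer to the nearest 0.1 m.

15.6 m

Two edge vectors: BH-2→BH-3 = (599, -710, -40.4), BH-2→BH-4 = (684, -168, -346.4).
Normal n = (BH-2→BH-3) × (BH-2→BH-4) = (239156.8, 179860, 385008).
So ∂z/∂E = −n_x/n_z = −0.62117 and ∂z/∂N = −n_y/n_z = −0.46716.
Intercept c from BH-2: 373.1 + 31.68 + 355.98 = 760.76.
At (604, 792): z = −375.2 − 370.0 + 760.76 = 15.6 m.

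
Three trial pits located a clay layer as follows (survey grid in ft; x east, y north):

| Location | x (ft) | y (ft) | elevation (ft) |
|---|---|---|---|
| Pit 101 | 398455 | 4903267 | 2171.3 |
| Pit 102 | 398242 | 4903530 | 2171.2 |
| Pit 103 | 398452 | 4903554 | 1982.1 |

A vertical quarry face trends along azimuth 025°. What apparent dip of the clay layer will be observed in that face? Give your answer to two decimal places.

Two edge vectors: Pit 101→Pit 102 = (-213, 263, -0.1), Pit 101→Pit 103 = (-3, 287, -189.2).
Normal n = (Pit 101→Pit 102) × (Pit 101→Pit 103) = (-49730.9, -40299.3, -60342).
So ∂z/∂x = −n_x/n_z = −0.82415 and ∂z/∂y = −n_y/n_z = −0.66785.
Unit vector along 025° is (sin 25°, cos 25°) = (0.4226, 0.9063).
Slope in that direction = a·(0.4226) + b·(0.9063) = −0.95358.
Apparent dip = arctan|0.95358| = 43.64° (true dip is 46.7°, so apparent ≤ true as expected).

43.64°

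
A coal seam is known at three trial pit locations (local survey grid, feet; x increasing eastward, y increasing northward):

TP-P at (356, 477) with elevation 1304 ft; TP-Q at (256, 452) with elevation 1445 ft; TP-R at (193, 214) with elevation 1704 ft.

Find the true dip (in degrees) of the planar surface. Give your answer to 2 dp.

55.21°

Let the plane be z = a·x + b·y + c.
TP-Q−TP-P: −100a − 25b = 141;  TP-R−TP-P: −163a − 263b = 400.
Solving gives a = −1.21858, b = −0.76567.
Gradient magnitude |∇z| = √(a² + b²) = √(1.48494 + 0.58625) = 1.43916.
True dip = arctan(1.43916) = 55.21°, dipping toward ENE (azimuth ≈ 058°).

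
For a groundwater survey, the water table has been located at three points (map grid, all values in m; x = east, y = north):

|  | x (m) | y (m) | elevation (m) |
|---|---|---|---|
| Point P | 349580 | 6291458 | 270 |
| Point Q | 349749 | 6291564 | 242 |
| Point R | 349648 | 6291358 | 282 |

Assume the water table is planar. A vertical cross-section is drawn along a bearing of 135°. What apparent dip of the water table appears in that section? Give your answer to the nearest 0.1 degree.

Two edge vectors: Point P→Point Q = (169, 106, -28), Point P→Point R = (68, -100, 12).
Normal n = (Point P→Point Q) × (Point P→Point R) = (-1528, -3932, -24108).
So ∂z/∂x = −n_x/n_z = −0.06338 and ∂z/∂y = −n_y/n_z = −0.16310.
Unit vector along 135° is (sin 135°, cos 135°) = (0.7071, -0.7071).
Slope in that direction = a·(0.7071) + b·(-0.7071) = 0.07051.
Apparent dip = arctan|0.07051| = 4.0° (true dip is 9.9°, so apparent ≤ true as expected).

4.0°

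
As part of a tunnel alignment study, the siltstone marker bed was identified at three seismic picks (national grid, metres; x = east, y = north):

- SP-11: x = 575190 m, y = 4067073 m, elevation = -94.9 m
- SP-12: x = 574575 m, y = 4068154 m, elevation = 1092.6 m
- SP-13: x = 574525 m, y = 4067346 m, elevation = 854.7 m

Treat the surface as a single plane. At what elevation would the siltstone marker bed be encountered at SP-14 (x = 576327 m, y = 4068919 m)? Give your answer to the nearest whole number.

-855 m

Two edge vectors: SP-11→SP-12 = (-615, 1081, 1187.5), SP-11→SP-13 = (-665, 273, 949.6).
Normal n = (SP-11→SP-12) × (SP-11→SP-13) = (702330.1, -205683.5, 550970).
So ∂z/∂x = −n_x/n_z = −1.27471568 and ∂z/∂y = −n_y/n_z = 0.37331161.
Intercept c from SP-11: -94.9 + 733203.71 − 1518285.59 = −785176.77.
At (576327, 4068919): z = −734653.1 + 1518974.7 − 785176.77 = -855.1 m.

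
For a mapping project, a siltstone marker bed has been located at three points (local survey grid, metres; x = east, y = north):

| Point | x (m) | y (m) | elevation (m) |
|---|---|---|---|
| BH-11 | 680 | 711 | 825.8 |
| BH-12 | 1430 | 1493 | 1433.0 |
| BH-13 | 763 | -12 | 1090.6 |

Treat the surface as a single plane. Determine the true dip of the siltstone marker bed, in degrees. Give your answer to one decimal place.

Let the plane be z = a·x + b·y + c.
BH-12−BH-11: 750a + 782b = 607.2;  BH-13−BH-11: 83a − 723b = 264.8.
Solving gives a = 1.06411, b = −0.24409.
Gradient magnitude |∇z| = √(a² + b²) = √(1.13232 + 0.05958) = 1.09174.
True dip = arctan(1.09174) = 47.5°, dipping toward WNW (azimuth ≈ 283°).

47.5°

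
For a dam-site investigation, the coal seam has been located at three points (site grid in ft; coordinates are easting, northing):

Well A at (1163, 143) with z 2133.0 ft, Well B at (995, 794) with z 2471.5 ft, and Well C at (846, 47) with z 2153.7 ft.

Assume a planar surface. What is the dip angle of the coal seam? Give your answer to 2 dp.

Two edge vectors: Well A→Well B = (-168, 651, 338.5), Well A→Well C = (-317, -96, 20.7).
Normal n = (Well A→Well B) × (Well A→Well C) = (45971.7, -103826.9, 222495).
So ∂z/∂easting = −n_x/n_z = −0.20662 and ∂z/∂northing = −n_y/n_z = 0.46665.
Gradient magnitude |∇z| = √(a² + b²) = √(0.04269 + 0.21776) = 0.51034.
True dip = arctan(0.51034) = 27.04°, dipping toward SSE (azimuth ≈ 156°).

27.04°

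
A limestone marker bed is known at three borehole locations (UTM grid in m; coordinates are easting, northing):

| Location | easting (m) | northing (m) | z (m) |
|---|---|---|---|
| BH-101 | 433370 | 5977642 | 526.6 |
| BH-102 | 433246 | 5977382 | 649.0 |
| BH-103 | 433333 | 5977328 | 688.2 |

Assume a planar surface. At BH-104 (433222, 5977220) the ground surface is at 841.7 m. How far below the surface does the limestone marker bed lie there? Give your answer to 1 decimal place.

109.9 m

Let the plane be z = a·easting + b·northing + c.
BH-102−BH-101: −124a − 260b = 122.4;  BH-103−BH-101: −37a − 314b = 161.6.
Solving gives a = 0.122199482, b = −0.529048983.
Then c = 526.6 − a·433370 − b·5977642 = 3110034.43.
At (433222, 5977220): z_contact = 52939.50 − 3162242.17 + 3110034.43 = 731.77 m.
Depth below ground = 841.7 − 731.77 = 109.9 m.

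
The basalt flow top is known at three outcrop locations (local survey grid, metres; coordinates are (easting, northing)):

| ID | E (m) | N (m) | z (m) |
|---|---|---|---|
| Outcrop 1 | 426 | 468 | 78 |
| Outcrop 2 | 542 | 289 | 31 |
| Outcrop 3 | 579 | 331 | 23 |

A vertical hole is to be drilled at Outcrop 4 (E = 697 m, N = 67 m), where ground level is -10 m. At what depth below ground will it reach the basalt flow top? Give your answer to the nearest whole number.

Two edge vectors: Outcrop 1→Outcrop 2 = (116, -179, -47), Outcrop 1→Outcrop 3 = (153, -137, -55).
Normal n = (Outcrop 1→Outcrop 2) × (Outcrop 1→Outcrop 3) = (3406, -811, 11495).
So ∂z/∂E = −n_x/n_z = −0.29630 and ∂z/∂N = −n_y/n_z = 0.07055.
Intercept c from Outcrop 1: 78 + 126.22 − 33.02 = 171.21.
At (697, 67): z_contact = −206.5 + 4.7 + 171.21 = -30.6 m.
Depth below ground = -10 − (-30.6) = 21 m.

21 m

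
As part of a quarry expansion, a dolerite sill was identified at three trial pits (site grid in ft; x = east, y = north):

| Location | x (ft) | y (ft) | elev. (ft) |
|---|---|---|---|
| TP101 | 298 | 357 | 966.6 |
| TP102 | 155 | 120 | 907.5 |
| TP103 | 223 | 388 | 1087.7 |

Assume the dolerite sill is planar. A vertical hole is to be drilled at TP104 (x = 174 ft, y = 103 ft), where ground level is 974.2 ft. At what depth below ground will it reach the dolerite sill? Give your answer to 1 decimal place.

Two edge vectors: TP101→TP102 = (-143, -237, -59.1), TP101→TP103 = (-75, 31, 121.1).
Normal n = (TP101→TP102) × (TP101→TP103) = (-26868.6, 21749.8, -22208).
So ∂z/∂x = −n_x/n_z = −1.20986 and ∂z/∂y = −n_y/n_z = 0.97937.
Intercept c from TP101: 966.6 + 360.54 − 349.63 = 977.50.
At (174, 103): z_contact = −210.52 + 100.87 + 977.50 = 867.86 ft.
Depth below ground = 974.2 − 867.86 = 106.3 ft.

106.3 ft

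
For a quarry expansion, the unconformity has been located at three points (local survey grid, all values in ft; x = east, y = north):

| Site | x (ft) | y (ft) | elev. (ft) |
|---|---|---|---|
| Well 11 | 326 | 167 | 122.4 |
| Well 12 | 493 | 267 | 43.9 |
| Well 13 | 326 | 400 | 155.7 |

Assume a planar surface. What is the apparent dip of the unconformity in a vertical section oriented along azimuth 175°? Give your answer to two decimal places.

Let the plane be z = a·x + b·y + c.
Well 12−Well 11: 167a + 100b = −78.5;  Well 13−Well 11: 0a + 233b = 33.3.
Solving gives a = −0.55564, b = 0.14292.
Unit vector along 175° is (sin 175°, cos 175°) = (0.0872, -0.9962).
Slope in that direction = a·(0.0872) + b·(-0.9962) = −0.19080.
Apparent dip = arctan|0.19080| = 10.80° (true dip is 29.8°, so apparent ≤ true as expected).

10.80°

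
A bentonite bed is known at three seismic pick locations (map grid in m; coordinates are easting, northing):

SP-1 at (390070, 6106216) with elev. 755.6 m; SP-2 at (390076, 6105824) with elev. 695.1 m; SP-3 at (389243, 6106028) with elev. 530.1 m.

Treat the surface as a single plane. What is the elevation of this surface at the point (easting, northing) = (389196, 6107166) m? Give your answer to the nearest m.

Two edge vectors: SP-1→SP-2 = (6, -392, -60.5), SP-1→SP-3 = (-827, -188, -225.5).
Normal n = (SP-1→SP-2) × (SP-1→SP-3) = (77022, 51386.5, -325312).
So ∂z/∂easting = −n_x/n_z = 0.23676348 and ∂z/∂northing = −n_y/n_z = 0.15796067.
Intercept c from SP-1: 755.6 − 92354.33 − 964541.94 = −1056140.67.
At (389196, 6107166): z = 92147.4 + 964692.0 − 1056140.67 = 698.7 m.

699 m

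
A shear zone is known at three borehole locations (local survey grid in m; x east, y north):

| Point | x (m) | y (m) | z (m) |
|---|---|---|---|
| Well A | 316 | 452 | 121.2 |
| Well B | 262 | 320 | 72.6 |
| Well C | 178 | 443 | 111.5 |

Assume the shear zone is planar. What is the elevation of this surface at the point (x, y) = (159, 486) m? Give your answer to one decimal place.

125.6 m

Let the plane be z = a·x + b·y + c.
Well B−Well A: −54a − 132b = −48.6;  Well C−Well A: −138a − 9b = −9.7.
Solving gives a = 0.04755, b = 0.34873.
Then c = 121.2 − a·316 − b·452 = −51.45.
At (159, 486): z = 7.6 + 169.5 − 51.45 = 125.6 m.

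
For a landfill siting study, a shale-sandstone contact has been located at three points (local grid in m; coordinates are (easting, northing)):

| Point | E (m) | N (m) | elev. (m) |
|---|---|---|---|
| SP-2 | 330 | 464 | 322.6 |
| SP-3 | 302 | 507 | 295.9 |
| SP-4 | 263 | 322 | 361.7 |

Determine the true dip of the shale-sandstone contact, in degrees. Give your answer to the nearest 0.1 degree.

Two edge vectors: SP-2→SP-3 = (-28, 43, -26.7), SP-2→SP-4 = (-67, -142, 39.1).
Normal n = (SP-2→SP-3) × (SP-2→SP-4) = (-2110.1, 2883.7, 6857).
So ∂z/∂E = −n_x/n_z = 0.30773 and ∂z/∂N = −n_y/n_z = −0.42055.
Gradient magnitude |∇z| = √(a² + b²) = √(0.09470 + 0.17686) = 0.52111.
True dip = arctan(0.52111) = 27.5°, dipping toward NW (azimuth ≈ 324°).

27.5°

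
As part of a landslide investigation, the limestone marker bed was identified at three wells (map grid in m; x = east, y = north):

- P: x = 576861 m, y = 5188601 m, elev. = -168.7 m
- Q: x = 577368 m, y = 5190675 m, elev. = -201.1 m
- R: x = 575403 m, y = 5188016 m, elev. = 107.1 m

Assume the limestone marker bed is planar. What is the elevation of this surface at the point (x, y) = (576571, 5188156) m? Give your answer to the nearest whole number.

-125 m

Two edge vectors: P→Q = (507, 2074, -32.4), P→R = (-1458, -585, 275.8).
Normal n = (P→Q) × (P→R) = (553055.2, -92591.4, 2727297).
So ∂z/∂x = −n_x/n_z = −0.20278510 and ∂z/∂y = −n_y/n_z = 0.03394988.
Intercept c from P: -168.7 + 116978.82 − 176152.37 = −59342.25.
At (576571, 5188156): z = −116920.0 + 176137.3 − 59342.25 = -125.0 m.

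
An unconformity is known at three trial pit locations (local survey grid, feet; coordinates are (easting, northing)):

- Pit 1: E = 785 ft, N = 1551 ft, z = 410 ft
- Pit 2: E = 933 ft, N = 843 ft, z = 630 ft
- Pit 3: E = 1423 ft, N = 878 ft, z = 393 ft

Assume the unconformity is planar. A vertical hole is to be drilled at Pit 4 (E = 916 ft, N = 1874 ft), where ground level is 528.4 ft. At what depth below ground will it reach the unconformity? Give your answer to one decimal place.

309.0 ft

Let the plane be z = a·E + b·N + c.
Pit 2−Pit 1: 148a − 708b = 220;  Pit 3−Pit 1: 638a − 673b = −17.
Solving gives a = −0.454689, b = −0.405782.
Then c = 410 − a·785 − b·1551 = 1396.30.
At (916, 1874): z_contact = −416.50 − 760.44 + 1396.30 = 219.37 ft.
Depth below ground = 528.4 − 219.37 = 309.0 ft.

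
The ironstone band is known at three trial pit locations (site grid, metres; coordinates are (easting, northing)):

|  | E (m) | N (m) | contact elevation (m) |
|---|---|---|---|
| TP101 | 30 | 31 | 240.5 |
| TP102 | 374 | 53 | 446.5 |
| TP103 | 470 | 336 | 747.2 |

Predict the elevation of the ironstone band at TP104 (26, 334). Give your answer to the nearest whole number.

505 m

Two edge vectors: TP101→TP102 = (344, 22, 206), TP101→TP103 = (440, 305, 506.7).
Normal n = (TP101→TP102) × (TP101→TP103) = (-51682.6, -83664.8, 95240).
So ∂z/∂E = −n_x/n_z = 0.54266 and ∂z/∂N = −n_y/n_z = 0.87846.
Intercept c from TP101: 240.5 − 16.28 − 27.23 = 196.99.
At (26, 334): z = 14.1 + 293.4 + 196.99 = 504.5 m.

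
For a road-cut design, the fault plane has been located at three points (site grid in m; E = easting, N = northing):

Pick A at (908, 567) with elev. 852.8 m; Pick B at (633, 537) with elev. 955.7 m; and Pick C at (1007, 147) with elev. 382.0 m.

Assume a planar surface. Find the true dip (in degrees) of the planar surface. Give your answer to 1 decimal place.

Two edge vectors: Pick A→Pick B = (-275, -30, 102.9), Pick A→Pick C = (99, -420, -470.8).
Normal n = (Pick A→Pick B) × (Pick A→Pick C) = (57342, -119282.9, 118470).
So ∂z/∂E = −n_x/n_z = −0.48402 and ∂z/∂N = −n_y/n_z = 1.00686.
Gradient magnitude |∇z| = √(a² + b²) = √(0.23428 + 1.01377) = 1.11716.
True dip = arctan(1.11716) = 48.2°, dipping toward SSE (azimuth ≈ 154°).

48.2°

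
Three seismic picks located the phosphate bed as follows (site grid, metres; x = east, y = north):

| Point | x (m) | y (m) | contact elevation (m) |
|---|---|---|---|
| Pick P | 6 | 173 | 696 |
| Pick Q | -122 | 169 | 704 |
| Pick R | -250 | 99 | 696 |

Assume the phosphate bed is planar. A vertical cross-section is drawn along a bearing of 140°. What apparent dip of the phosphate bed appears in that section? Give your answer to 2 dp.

12.99°

Let the plane be z = a·x + b·y + c.
Pick Q−Pick P: −128a − 4b = 8;  Pick R−Pick P: −256a − 74b = 0.
Solving gives a = −0.07008, b = 0.24242.
Unit vector along 140° is (sin 140°, cos 140°) = (0.6428, -0.7660).
Slope in that direction = a·(0.6428) + b·(-0.7660) = −0.23075.
Apparent dip = arctan|0.23075| = 12.99° (true dip is 14.2°, so apparent ≤ true as expected).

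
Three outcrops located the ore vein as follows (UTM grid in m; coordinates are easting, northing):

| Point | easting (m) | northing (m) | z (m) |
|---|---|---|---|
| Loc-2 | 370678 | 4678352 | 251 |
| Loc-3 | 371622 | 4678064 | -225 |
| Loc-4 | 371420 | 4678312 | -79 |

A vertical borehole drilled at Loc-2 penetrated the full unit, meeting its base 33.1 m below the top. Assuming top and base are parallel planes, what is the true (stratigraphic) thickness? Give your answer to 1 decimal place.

Two edge vectors: Loc-2→Loc-3 = (944, -288, -476), Loc-2→Loc-4 = (742, -40, -330).
Normal n = (Loc-2→Loc-3) × (Loc-2→Loc-4) = (76000, -41672, 175936).
So ∂z/∂easting = −n_x/n_z = −0.43198 and ∂z/∂northing = −n_y/n_z = 0.23686.
|∇z| = √(a²+b²) = 0.49265, so dip δ = arctan(0.49265) = 26.23°.
True thickness = vertical thickness × cos δ = 33.1 × cos 26.23° = 29.7 m.

29.7 m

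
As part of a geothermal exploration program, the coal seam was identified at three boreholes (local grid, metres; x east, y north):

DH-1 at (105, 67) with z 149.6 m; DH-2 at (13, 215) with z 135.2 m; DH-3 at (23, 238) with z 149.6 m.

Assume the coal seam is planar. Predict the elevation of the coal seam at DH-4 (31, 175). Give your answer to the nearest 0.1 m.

134.4 m

Two edge vectors: DH-1→DH-2 = (-92, 148, -14.4), DH-1→DH-3 = (-82, 171, 0).
Normal n = (DH-1→DH-2) × (DH-1→DH-3) = (2462.4, 1180.8, -3596).
So ∂z/∂x = −n_x/n_z = 0.68476 and ∂z/∂y = −n_y/n_z = 0.32836.
Intercept c from DH-1: 149.6 − 71.90 − 22.00 = 55.70.
At (31, 175): z = 21.2 + 57.5 + 55.70 = 134.4 m.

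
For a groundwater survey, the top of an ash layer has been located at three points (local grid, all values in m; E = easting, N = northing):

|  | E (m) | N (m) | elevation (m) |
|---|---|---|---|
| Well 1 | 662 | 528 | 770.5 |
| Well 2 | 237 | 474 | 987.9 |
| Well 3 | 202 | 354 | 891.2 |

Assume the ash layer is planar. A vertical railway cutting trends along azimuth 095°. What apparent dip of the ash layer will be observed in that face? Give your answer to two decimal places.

Two edge vectors: Well 1→Well 2 = (-425, -54, 217.4), Well 1→Well 3 = (-460, -174, 120.7).
Normal n = (Well 1→Well 2) × (Well 1→Well 3) = (31309.8, -48706.5, 49110).
So ∂z/∂E = −n_x/n_z = −0.63754 and ∂z/∂N = −n_y/n_z = 0.99178.
Unit vector along 095° is (sin 95°, cos 95°) = (0.9962, -0.0872).
Slope in that direction = a·(0.9962) + b·(-0.0872) = −0.72156.
Apparent dip = arctan|0.72156| = 35.81° (true dip is 49.7°, so apparent ≤ true as expected).

35.81°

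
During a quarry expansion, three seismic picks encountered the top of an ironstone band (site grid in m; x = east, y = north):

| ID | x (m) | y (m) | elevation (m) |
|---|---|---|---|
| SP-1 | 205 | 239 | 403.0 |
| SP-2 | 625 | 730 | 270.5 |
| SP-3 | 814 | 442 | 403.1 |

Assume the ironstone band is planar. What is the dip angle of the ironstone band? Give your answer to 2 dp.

21.71°

Two edge vectors: SP-1→SP-2 = (420, 491, -132.5), SP-1→SP-3 = (609, 203, 0.1).
Normal n = (SP-1→SP-2) × (SP-1→SP-3) = (26946.6, -80734.5, -213759).
So ∂z/∂x = −n_x/n_z = 0.12606 and ∂z/∂y = −n_y/n_z = −0.37769.
Gradient magnitude |∇z| = √(a² + b²) = √(0.01589 + 0.14265) = 0.39817.
True dip = arctan(0.39817) = 21.71°, dipping toward NNW (azimuth ≈ 342°).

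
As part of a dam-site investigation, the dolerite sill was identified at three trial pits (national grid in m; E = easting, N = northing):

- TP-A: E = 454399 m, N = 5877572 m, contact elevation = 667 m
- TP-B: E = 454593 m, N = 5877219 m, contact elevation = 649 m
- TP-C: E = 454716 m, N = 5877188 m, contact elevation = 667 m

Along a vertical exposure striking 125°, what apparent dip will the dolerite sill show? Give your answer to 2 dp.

Two edge vectors: TP-A→TP-B = (194, -353, -18), TP-A→TP-C = (317, -384, 0).
Normal n = (TP-A→TP-B) × (TP-A→TP-C) = (-6912, -5706, 37405).
So ∂z/∂E = −n_x/n_z = 0.18479 and ∂z/∂N = −n_y/n_z = 0.15255.
Unit vector along 125° is (sin 125°, cos 125°) = (0.8192, -0.5736).
Slope in that direction = a·(0.8192) + b·(-0.5736) = 0.06387.
Apparent dip = arctan|0.06387| = 3.65° (true dip is 13.5°, so apparent ≤ true as expected).

3.65°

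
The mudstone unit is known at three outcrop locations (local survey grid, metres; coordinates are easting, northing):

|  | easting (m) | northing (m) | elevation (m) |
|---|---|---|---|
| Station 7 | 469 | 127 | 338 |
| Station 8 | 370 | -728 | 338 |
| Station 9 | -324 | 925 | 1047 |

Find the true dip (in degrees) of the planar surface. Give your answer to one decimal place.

Let the plane be z = a·easting + b·northing + c.
Station 8−Station 7: −99a − 855b = 0;  Station 9−Station 7: −793a + 798b = 709.
Solving gives a = −0.80077, b = 0.09272.
Gradient magnitude |∇z| = √(a² + b²) = √(0.64123 + 0.00860) = 0.80612.
True dip = arctan(0.80612) = 38.9°, dipping toward E (azimuth ≈ 097°).

38.9°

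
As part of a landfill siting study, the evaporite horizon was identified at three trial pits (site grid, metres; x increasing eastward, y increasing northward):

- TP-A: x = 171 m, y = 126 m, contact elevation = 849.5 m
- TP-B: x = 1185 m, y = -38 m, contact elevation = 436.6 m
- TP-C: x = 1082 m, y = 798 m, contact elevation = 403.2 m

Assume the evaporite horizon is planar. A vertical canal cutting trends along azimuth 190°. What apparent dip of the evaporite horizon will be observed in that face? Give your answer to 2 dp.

9.31°

Let the plane be z = a·x + b·y + c.
TP-B−TP-A: 1014a − 164b = −412.9;  TP-C−TP-A: 911a + 672b = −446.3.
Solving gives a = −0.42207, b = −0.09195.
Unit vector along 190° is (sin 190°, cos 190°) = (-0.1736, -0.9848).
Slope in that direction = a·(-0.1736) + b·(-0.9848) = 0.16385.
Apparent dip = arctan|0.16385| = 9.31° (true dip is 23.4°, so apparent ≤ true as expected).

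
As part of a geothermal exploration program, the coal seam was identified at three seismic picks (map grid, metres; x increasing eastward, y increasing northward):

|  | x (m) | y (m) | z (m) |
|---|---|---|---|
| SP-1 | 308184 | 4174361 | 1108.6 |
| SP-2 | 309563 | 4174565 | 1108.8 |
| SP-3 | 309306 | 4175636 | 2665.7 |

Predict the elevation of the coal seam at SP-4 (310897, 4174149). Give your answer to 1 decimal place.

Let the plane be z = a·x + b·y + c.
SP-2−SP-1: 1379a + 204b = 0.2;  SP-3−SP-1: 1122a + 1275b = 1557.1.
Solving gives a = −0.207536599, b = 1.403887109.
Then c = 1108.6 − a·308184 − b·4174361 = −5795263.54.
At (310897, 4174149): z = −64522.5 + 5860034.0 − 5795263.54 = 247.9 m.

247.9 m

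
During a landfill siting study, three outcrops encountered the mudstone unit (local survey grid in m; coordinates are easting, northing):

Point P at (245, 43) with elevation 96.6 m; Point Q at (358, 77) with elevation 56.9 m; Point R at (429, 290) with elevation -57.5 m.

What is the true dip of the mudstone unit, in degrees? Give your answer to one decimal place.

Two edge vectors: Point P→Point Q = (113, 34, -39.7), Point P→Point R = (184, 247, -154.1).
Normal n = (Point P→Point Q) × (Point P→Point R) = (4566.5, 10108.5, 21655).
So ∂z/∂easting = −n_x/n_z = −0.21088 and ∂z/∂northing = −n_y/n_z = −0.46680.
Gradient magnitude |∇z| = √(a² + b²) = √(0.04447 + 0.21790) = 0.51222.
True dip = arctan(0.51222) = 27.1°, dipping toward NNE (azimuth ≈ 024°).

27.1°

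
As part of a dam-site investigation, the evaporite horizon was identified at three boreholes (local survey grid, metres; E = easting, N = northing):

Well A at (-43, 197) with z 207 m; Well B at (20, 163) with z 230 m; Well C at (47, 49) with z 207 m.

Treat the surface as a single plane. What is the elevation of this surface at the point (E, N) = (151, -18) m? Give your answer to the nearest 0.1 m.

Let the plane be z = a·E + b·N + c.
Well B−Well A: 63a − 34b = 23;  Well C−Well A: 90a − 148b = 0.
Solving gives a = 0.54342, b = 0.33046.
Then c = 207 − a·-43 − b·197 = 165.27.
At (151, -18): z = 82.1 − 5.9 + 165.27 = 241.4 m.

241.4 m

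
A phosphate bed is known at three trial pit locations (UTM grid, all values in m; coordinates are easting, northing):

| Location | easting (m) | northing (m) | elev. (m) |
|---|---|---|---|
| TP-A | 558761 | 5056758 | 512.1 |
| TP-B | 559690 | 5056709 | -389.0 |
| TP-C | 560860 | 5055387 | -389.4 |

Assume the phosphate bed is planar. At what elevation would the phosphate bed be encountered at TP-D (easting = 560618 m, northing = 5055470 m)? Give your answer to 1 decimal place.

-217.9 m

Let the plane be z = a·easting + b·northing + c.
TP-B−TP-A: 929a − 49b = −901.1;  TP-C−TP-A: 2099a − 1371b = −901.5.
Solving gives a = −1.017446584, b = −0.900160744.
Then c = 512.1 − a·558761 − b·5056758 = 5120916.61.
At (560618, 5055470): z = −570398.9 − 4550735.6 + 5120916.61 = -217.9 m.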